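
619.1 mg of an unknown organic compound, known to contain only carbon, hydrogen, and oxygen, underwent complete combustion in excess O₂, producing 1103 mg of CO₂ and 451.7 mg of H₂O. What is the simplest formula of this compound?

C3H6O2

mol C = 1.103 g CO₂ ÷ 44.009 g/mol = 0.025063 mol
mol H = 2 × 0.4517 g H₂O ÷ 18.015 g/mol = 0.050147 mol
mass O = 0.6191 − (0.30103 + 0.050548) = 0.26752 g → mol O = 0.26752 ÷ 15.999 = 0.016721 mol
Divide by the smallest (0.016721 mol): C 1.499, H 2.999, O 1.000
Multiplying each by 2 gives whole numbers: C 3.00, H 6.00, O 2.00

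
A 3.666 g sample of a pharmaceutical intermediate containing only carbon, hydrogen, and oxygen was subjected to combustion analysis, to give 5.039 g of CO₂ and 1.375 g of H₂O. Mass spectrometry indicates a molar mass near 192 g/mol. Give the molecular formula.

mol C = 5.039 g CO₂ ÷ 44.009 g/mol = 0.11450 mol
mol H = 2 × 1.375 g H₂O ÷ 18.015 g/mol = 0.15265 mol
mass O = 3.666 − (1.3753 + 0.15387) = 2.1369 g → mol O = 2.1369 ÷ 15.999 = 0.13356 mol
Divide by the smallest (0.11450 mol): C 1.000, H 1.333, O 1.166
Multiplying each by 6 gives whole numbers: C 6.00, H 8.00, O 7.00
Empirical formula: C6H8O7
Empirical-formula mass = 192.12 g/mol; 192 ÷ 192.12 ≈ 1, so the molecular formula is C6H8O7.

C6H8O7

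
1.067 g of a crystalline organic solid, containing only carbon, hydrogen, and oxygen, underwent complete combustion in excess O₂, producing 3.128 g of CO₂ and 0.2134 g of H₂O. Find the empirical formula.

mol C = 3.128 g CO₂ ÷ 44.009 g/mol = 0.071076 mol
mol H = 2 × 0.2134 g H₂O ÷ 18.015 g/mol = 0.023691 mol
mass O = 1.067 − (0.85370 + 0.023881) = 0.18942 g → mol O = 0.18942 ÷ 15.999 = 0.011840 mol
Divide by the smallest (0.011840 mol): C 6.003, H 2.001, O 1.000

C6H2O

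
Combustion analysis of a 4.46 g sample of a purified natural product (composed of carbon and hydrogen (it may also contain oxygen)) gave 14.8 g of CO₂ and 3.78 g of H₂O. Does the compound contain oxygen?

mol C = 14.8 g CO₂ ÷ 44.009 g/mol = 0.3363 mol
mol H = 2 × 3.78 g H₂O ÷ 18.015 g/mol = 0.4197 mol
C and H together account for 4.462 g — essentially the entire 4.46 g sample — so the compound contains no oxygen.

no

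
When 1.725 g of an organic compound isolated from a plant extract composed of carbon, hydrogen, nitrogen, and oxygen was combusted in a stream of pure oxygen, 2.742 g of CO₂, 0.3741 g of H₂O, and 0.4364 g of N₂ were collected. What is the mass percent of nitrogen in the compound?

25.30%

mol C = 2.742 g CO₂ ÷ 44.009 g/mol = 0.062305 mol
mol H = 2 × 0.3741 g H₂O ÷ 18.015 g/mol = 0.041532 mol
mol N = 2 × 0.4364 g N₂ ÷ 28.014 g/mol = 0.031156 mol
mass O = 1.725 − (0.74835 + 0.041864 + 0.43640) = 0.49839 g → mol O = 0.49839 ÷ 15.999 = 0.031151 mol
mass % N = 0.43640 g ÷ 1.725 g × 100%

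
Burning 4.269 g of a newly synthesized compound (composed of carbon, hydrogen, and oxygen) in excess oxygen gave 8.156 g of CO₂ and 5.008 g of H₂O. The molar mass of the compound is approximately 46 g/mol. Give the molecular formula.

mol C = 8.156 g CO₂ ÷ 44.009 g/mol = 0.18533 mol
mol H = 2 × 5.008 g H₂O ÷ 18.015 g/mol = 0.55598 mol
mass O = 4.269 − (2.2259 + 0.56043) = 1.4826 g → mol O = 1.4826 ÷ 15.999 = 0.092670 mol
Divide by the smallest (0.092670 mol): C 2.000, H 6.000, O 1.000
Empirical formula: C2H6O
Empirical-formula mass = 46.07 g/mol; 46 ÷ 46.07 ≈ 1, so the molecular formula is C2H6O.

C2H6O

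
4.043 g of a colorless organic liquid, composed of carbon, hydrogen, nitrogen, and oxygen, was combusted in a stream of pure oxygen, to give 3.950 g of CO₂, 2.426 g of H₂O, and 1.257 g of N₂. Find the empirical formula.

mol C = 3.950 g CO₂ ÷ 44.009 g/mol = 0.089754 mol
mol H = 2 × 2.426 g H₂O ÷ 18.015 g/mol = 0.26933 mol
mol N = 2 × 1.257 g N₂ ÷ 28.014 g/mol = 0.089741 mol
mass O = 4.043 − (1.0780 + 0.27149 + 1.2570) = 1.4365 g → mol O = 1.4365 ÷ 15.999 = 0.089785 mol
Divide by the smallest (0.089741 mol): C 1.000, H 3.001, N 1.000, O 1.000

CH3NO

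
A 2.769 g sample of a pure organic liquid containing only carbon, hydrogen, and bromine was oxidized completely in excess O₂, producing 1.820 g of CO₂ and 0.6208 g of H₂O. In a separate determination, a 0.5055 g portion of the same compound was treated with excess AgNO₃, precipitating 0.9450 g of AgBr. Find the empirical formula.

mol C = 1.820 g CO₂ ÷ 44.009 g/mol = 0.041355 mol
mol H = 2 × 0.6208 g H₂O ÷ 18.015 g/mol = 0.068920 mol
From the AgBr data: mol Br per gram of compound = (0.9450 ÷ 187.772) ÷ 0.5055 = 0.0099559 mol/g, so in the 2.769 g combustion sample mol Br = 0.027568 mol
Divide by the smallest (0.027568 mol): C 1.500, H 2.500, Br 1.000
Multiplying each by 2 gives whole numbers: C 3.00, H 5.00, Br 2.00

C3H5Br2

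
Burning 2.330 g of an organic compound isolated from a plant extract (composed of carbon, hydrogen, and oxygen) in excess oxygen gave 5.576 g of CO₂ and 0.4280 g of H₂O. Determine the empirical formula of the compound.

mol C = 5.576 g CO₂ ÷ 44.009 g/mol = 0.12670 mol
mol H = 2 × 0.4280 g H₂O ÷ 18.015 g/mol = 0.047516 mol
mass O = 2.330 − (1.5218 + 0.047896) = 0.76029 g → mol O = 0.76029 ÷ 15.999 = 0.047521 mol
Divide by the smallest (0.047516 mol): C 2.667, H 1.000, O 1.000
Multiplying each by 3 gives whole numbers: C 8.00, H 3.00, O 3.00

C8H3O3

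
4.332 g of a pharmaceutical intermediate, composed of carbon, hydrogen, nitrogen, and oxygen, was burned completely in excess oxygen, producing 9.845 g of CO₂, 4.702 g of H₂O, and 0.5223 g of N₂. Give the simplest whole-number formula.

C6H14NO

mol C = 9.845 g CO₂ ÷ 44.009 g/mol = 0.22370 mol
mol H = 2 × 4.702 g H₂O ÷ 18.015 g/mol = 0.52201 mol
mol N = 2 × 0.5223 g N₂ ÷ 28.014 g/mol = 0.037288 mol
mass O = 4.332 − (2.6869 + 0.52619 + 0.52230) = 0.59660 g → mol O = 0.59660 ÷ 15.999 = 0.037290 mol
Divide by the smallest (0.037288 mol): C 5.999, H 13.999, N 1.000, O 1.000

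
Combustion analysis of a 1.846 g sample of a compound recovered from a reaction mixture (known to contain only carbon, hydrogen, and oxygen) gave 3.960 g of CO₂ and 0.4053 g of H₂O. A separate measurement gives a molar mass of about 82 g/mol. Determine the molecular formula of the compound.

C4H2O2

mol C = 3.960 g CO₂ ÷ 44.009 g/mol = 0.089982 mol
mol H = 2 × 0.4053 g H₂O ÷ 18.015 g/mol = 0.044996 mol
mass O = 1.846 − (1.0808 + 0.045356) = 0.71988 g → mol O = 0.71988 ÷ 15.999 = 0.044995 mol
Divide by the smallest (0.044995 mol): C 2.000, H 1.000, O 1.000
Empirical formula: C2HO
Empirical-formula mass = 41.03 g/mol; 82 ÷ 41.03 ≈ 2, so the molecular formula is C4H2O2.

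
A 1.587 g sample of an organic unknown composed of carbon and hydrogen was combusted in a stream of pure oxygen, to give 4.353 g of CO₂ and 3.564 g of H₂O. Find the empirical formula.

mol C = 4.353 g CO₂ ÷ 44.009 g/mol = 0.098912 mol
mol H = 2 × 3.564 g H₂O ÷ 18.015 g/mol = 0.39567 mol
Divide by the smallest (0.098912 mol): C 1.000, H 4.000

CH4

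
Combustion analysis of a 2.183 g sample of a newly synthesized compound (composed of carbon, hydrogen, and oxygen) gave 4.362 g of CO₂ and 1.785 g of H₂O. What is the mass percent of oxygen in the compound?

mol C = 4.362 g CO₂ ÷ 44.009 g/mol = 0.099116 mol
mol H = 2 × 1.785 g H₂O ÷ 18.015 g/mol = 0.19817 mol
mass O = 2.183 − (1.1905 + 0.19975) = 0.79276 g → mol O = 0.79276 ÷ 15.999 = 0.049551 mol
mass % O = 0.79276 g ÷ 2.183 g × 100%

36.32%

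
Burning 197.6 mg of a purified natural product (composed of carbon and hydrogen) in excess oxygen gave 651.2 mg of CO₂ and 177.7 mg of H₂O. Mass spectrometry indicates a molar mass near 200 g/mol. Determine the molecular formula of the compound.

mol C = 0.6512 g CO₂ ÷ 44.009 g/mol = 0.014797 mol
mol H = 2 × 0.1777 g H₂O ÷ 18.015 g/mol = 0.019728 mol
Divide by the smallest (0.014797 mol): C 1.000, H 1.333
Multiplying each by 3 gives whole numbers: C 3.00, H 4.00
Empirical formula: C3H4
Empirical-formula mass = 40.06 g/mol; 200 ÷ 40.06 ≈ 5, so the molecular formula is C15H20.

C15H20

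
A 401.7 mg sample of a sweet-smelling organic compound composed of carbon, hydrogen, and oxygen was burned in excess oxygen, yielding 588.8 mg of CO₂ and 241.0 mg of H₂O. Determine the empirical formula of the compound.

CH2O

mol C = 0.5888 g CO₂ ÷ 44.009 g/mol = 0.013379 mol
mol H = 2 × 0.2410 g H₂O ÷ 18.015 g/mol = 0.026755 mol
mass O = 0.4017 − (0.16070 + 0.026970) = 0.21403 g → mol O = 0.21403 ÷ 15.999 = 0.013378 mol
Divide by the smallest (0.013378 mol): C 1.000, H 2.000, O 1.000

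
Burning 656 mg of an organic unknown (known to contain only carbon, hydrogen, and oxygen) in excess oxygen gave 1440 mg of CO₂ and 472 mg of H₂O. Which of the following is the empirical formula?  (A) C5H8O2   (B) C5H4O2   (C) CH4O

mol C = 1.44 g CO₂ ÷ 44.009 g/mol = 0.03272 mol
mol H = 2 × 0.472 g H₂O ÷ 18.015 g/mol = 0.05240 mol
mass O = 0.656 − (0.3930 + 0.05282) = 0.2102 g → mol O = 0.2102 ÷ 15.999 = 0.01314 mol
Divide by the smallest (0.01314 mol): C 2.491, H 3.989, O 1.000
Multiplying each by 2 gives whole numbers: C 4.98, H 7.98, O 2.00

(A) C5H8O2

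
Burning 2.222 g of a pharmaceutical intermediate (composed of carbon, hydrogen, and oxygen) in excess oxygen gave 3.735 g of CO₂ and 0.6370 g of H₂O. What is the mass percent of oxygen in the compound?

mol C = 3.735 g CO₂ ÷ 44.009 g/mol = 0.084869 mol
mol H = 2 × 0.6370 g H₂O ÷ 18.015 g/mol = 0.070719 mol
mass O = 2.222 − (1.0194 + 0.071285) = 1.1314 g → mol O = 1.1314 ÷ 15.999 = 0.070714 mol
mass % O = 1.1314 g ÷ 2.222 g × 100%

50.92%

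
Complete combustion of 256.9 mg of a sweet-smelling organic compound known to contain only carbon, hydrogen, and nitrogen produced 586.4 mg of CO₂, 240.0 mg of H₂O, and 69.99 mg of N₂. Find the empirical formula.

mol C = 0.5864 g CO₂ ÷ 44.009 g/mol = 0.013325 mol
mol H = 2 × 0.2400 g H₂O ÷ 18.015 g/mol = 0.026644 mol
mol N = 2 × 0.06999 g N₂ ÷ 28.014 g/mol = 0.0049968 mol
Divide by the smallest (0.0049968 mol): C 2.667, H 5.332, N 1.000
Multiplying each by 3 gives whole numbers: C 8.00, H 16.00, N 3.00

C8H16N3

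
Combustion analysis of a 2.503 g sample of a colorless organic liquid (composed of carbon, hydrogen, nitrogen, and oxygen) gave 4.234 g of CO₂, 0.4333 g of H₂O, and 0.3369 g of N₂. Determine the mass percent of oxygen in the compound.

mol C = 4.234 g CO₂ ÷ 44.009 g/mol = 0.096208 mol
mol H = 2 × 0.4333 g H₂O ÷ 18.015 g/mol = 0.048104 mol
mol N = 2 × 0.3369 g N₂ ÷ 28.014 g/mol = 0.024052 mol
mass O = 2.503 − (1.1555 + 0.048489 + 0.33690) = 0.96206 g → mol O = 0.96206 ÷ 15.999 = 0.060133 mol
mass % O = 0.96206 g ÷ 2.503 g × 100%

38.44%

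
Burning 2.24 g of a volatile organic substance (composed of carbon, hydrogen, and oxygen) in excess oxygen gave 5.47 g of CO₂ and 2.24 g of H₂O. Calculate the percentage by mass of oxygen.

22.2%

mol C = 5.47 g CO₂ ÷ 44.009 g/mol = 0.1243 mol
mol H = 2 × 2.24 g H₂O ÷ 18.015 g/mol = 0.2487 mol
mass O = 2.24 − (1.493 + 0.2507) = 0.4964 g → mol O = 0.4964 ÷ 15.999 = 0.03103 mol
mass % O = 0.4964 g ÷ 2.24 g × 100%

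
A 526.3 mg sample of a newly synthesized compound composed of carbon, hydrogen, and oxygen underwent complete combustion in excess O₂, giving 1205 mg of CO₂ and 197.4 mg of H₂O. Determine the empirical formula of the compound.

mol C = 1.205 g CO₂ ÷ 44.009 g/mol = 0.027381 mol
mol H = 2 × 0.1974 g H₂O ÷ 18.015 g/mol = 0.021915 mol
mass O = 0.5263 − (0.32887 + 0.022090) = 0.17534 g → mol O = 0.17534 ÷ 15.999 = 0.010959 mol
Divide by the smallest (0.010959 mol): C 2.498, H 2.000, O 1.000
Multiplying each by 2 gives whole numbers: C 5.00, H 4.00, O 2.00

C5H4O2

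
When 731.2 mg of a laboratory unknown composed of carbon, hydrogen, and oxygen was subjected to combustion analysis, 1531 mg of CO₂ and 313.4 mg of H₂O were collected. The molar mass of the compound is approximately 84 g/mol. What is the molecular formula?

C4H4O2

mol C = 1.531 g CO₂ ÷ 44.009 g/mol = 0.034788 mol
mol H = 2 × 0.3134 g H₂O ÷ 18.015 g/mol = 0.034793 mol
mass O = 0.7312 − (0.41784 + 0.035072) = 0.27829 g → mol O = 0.27829 ÷ 15.999 = 0.017394 mol
Divide by the smallest (0.017394 mol): C 2.000, H 2.000, O 1.000
Empirical formula: C2H2O
Empirical-formula mass = 42.04 g/mol; 84 ÷ 42.04 ≈ 2, so the molecular formula is C4H4O2.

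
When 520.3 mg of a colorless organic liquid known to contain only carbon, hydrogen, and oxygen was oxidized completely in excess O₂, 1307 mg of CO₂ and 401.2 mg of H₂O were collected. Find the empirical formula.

C4H6O

mol C = 1.307 g CO₂ ÷ 44.009 g/mol = 0.029698 mol
mol H = 2 × 0.4012 g H₂O ÷ 18.015 g/mol = 0.044541 mol
mass O = 0.5203 − (0.35671 + 0.044897) = 0.11869 g → mol O = 0.11869 ÷ 15.999 = 0.0074189 mol
Divide by the smallest (0.0074189 mol): C 4.003, H 6.004, O 1.000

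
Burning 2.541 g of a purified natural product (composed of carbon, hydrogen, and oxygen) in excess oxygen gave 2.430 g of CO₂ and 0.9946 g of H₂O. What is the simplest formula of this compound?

CH2O2

mol C = 2.430 g CO₂ ÷ 44.009 g/mol = 0.055216 mol
mol H = 2 × 0.9946 g H₂O ÷ 18.015 g/mol = 0.11042 mol
mass O = 2.541 − (0.66320 + 0.11130) = 1.7665 g → mol O = 1.7665 ÷ 15.999 = 0.11041 mol
Divide by the smallest (0.055216 mol): C 1.000, H 2.000, O 2.000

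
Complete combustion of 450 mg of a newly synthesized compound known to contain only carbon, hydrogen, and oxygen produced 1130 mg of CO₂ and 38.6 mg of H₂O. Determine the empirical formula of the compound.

C6HO2

mol C = 1.13 g CO₂ ÷ 44.009 g/mol = 0.02568 mol
mol H = 2 × 0.0386 g H₂O ÷ 18.015 g/mol = 0.004285 mol
mass O = 0.450 − (0.3084 + 0.004320) = 0.1373 g → mol O = 0.1373 ÷ 15.999 = 0.008580 mol
Divide by the smallest (0.004285 mol): C 5.992, H 1.000, O 2.002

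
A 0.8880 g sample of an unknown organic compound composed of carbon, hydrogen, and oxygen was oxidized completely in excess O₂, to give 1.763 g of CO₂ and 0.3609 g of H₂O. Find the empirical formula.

C7H7O4

mol C = 1.763 g CO₂ ÷ 44.009 g/mol = 0.040060 mol
mol H = 2 × 0.3609 g H₂O ÷ 18.015 g/mol = 0.040067 mol
mass O = 0.8880 − (0.48116 + 0.040387) = 0.36645 g → mol O = 0.36645 ÷ 15.999 = 0.022905 mol
Divide by the smallest (0.022905 mol): C 1.749, H 1.749, O 1.000
Multiplying each by 4 gives whole numbers: C 7.00, H 7.00, O 4.00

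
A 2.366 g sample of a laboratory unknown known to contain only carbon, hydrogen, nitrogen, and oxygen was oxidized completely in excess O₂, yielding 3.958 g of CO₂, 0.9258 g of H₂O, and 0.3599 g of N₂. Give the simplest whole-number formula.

C7H8N2O4

mol C = 3.958 g CO₂ ÷ 44.009 g/mol = 0.089936 mol
mol H = 2 × 0.9258 g H₂O ÷ 18.015 g/mol = 0.10278 mol
mol N = 2 × 0.3599 g N₂ ÷ 28.014 g/mol = 0.025694 mol
mass O = 2.366 − (1.0802 + 0.10360 + 0.35990) = 0.82227 g → mol O = 0.82227 ÷ 15.999 = 0.051395 mol
Divide by the smallest (0.025694 mol): C 3.500, H 4.000, N 1.000, O 2.000
Multiplying each by 2 gives whole numbers: C 7.00, H 8.00, N 2.00, O 4.00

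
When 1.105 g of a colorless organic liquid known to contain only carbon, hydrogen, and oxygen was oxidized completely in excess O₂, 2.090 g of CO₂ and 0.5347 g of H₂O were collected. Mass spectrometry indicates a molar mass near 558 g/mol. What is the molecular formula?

C24H30O15

mol C = 2.090 g CO₂ ÷ 44.009 g/mol = 0.047490 mol
mol H = 2 × 0.5347 g H₂O ÷ 18.015 g/mol = 0.059362 mol
mass O = 1.105 − (0.57041 + 0.059837) = 0.47476 g → mol O = 0.47476 ÷ 15.999 = 0.029674 mol
Divide by the smallest (0.029674 mol): C 1.600, H 2.000, O 1.000
Multiplying each by 5 gives whole numbers: C 8.00, H 10.00, O 5.00
Empirical formula: C8H10O5
Empirical-formula mass = 186.16 g/mol; 558 ÷ 186.16 ≈ 3, so the molecular formula is C24H30O15.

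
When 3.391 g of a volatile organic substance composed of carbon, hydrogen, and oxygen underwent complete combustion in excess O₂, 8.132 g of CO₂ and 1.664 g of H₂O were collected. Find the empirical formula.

C3H3O

mol C = 8.132 g CO₂ ÷ 44.009 g/mol = 0.18478 mol
mol H = 2 × 1.664 g H₂O ÷ 18.015 g/mol = 0.18473 mol
mass O = 3.391 − (2.2194 + 0.18621) = 0.98539 g → mol O = 0.98539 ÷ 15.999 = 0.061591 mol
Divide by the smallest (0.061591 mol): C 3.000, H 2.999, O 1.000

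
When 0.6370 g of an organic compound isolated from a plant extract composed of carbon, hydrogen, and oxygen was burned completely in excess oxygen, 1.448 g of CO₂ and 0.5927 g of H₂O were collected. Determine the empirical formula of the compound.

mol C = 1.448 g CO₂ ÷ 44.009 g/mol = 0.032902 mol
mol H = 2 × 0.5927 g H₂O ÷ 18.015 g/mol = 0.065801 mol
mass O = 0.6370 − (0.39519 + 0.066327) = 0.17548 g → mol O = 0.17548 ÷ 15.999 = 0.010968 mol
Divide by the smallest (0.010968 mol): C 3.000, H 5.999, O 1.000

C3H6O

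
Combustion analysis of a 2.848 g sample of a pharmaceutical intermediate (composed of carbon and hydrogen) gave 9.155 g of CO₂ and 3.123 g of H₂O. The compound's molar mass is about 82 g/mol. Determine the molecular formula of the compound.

mol C = 9.155 g CO₂ ÷ 44.009 g/mol = 0.20803 mol
mol H = 2 × 3.123 g H₂O ÷ 18.015 g/mol = 0.34671 mol
Divide by the smallest (0.20803 mol): C 1.000, H 1.667
Multiplying each by 3 gives whole numbers: C 3.00, H 5.00
Empirical formula: C3H5
Empirical-formula mass = 41.07 g/mol; 82 ÷ 41.07 ≈ 2, so the molecular formula is C6H10.

C6H10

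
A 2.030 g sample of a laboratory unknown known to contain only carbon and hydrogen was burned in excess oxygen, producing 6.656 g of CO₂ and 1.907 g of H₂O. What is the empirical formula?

mol C = 6.656 g CO₂ ÷ 44.009 g/mol = 0.15124 mol
mol H = 2 × 1.907 g H₂O ÷ 18.015 g/mol = 0.21171 mol
Divide by the smallest (0.15124 mol): C 1.000, H 1.400
Multiplying each by 5 gives whole numbers: C 5.00, H 7.00

C5H7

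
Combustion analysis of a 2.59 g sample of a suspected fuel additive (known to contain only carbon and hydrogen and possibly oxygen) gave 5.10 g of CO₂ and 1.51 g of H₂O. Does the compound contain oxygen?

yes

mol C = 5.10 g CO₂ ÷ 44.009 g/mol = 0.1159 mol
mol H = 2 × 1.51 g H₂O ÷ 18.015 g/mol = 0.1676 mol
C and H account for only 1.561 g of the 2.59 g sample; the remaining 1.029 g must be oxygen.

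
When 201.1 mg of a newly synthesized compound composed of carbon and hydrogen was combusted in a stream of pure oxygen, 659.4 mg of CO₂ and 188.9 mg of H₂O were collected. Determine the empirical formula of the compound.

mol C = 0.6594 g CO₂ ÷ 44.009 g/mol = 0.014983 mol
mol H = 2 × 0.1889 g H₂O ÷ 18.015 g/mol = 0.020971 mol
Divide by the smallest (0.014983 mol): C 1.000, H 1.400
Multiplying each by 5 gives whole numbers: C 5.00, H 7.00

C5H7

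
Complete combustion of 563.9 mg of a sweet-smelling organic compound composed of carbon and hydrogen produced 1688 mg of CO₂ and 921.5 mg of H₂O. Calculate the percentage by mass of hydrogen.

mol C = 1.688 g CO₂ ÷ 44.009 g/mol = 0.038356 mol
mol H = 2 × 0.9215 g H₂O ÷ 18.015 g/mol = 0.10230 mol
mass % H = 0.10312 g ÷ 0.5639 g × 100%

18.29%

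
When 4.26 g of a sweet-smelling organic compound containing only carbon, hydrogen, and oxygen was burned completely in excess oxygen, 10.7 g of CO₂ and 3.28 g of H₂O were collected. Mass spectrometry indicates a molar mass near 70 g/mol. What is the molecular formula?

C4H6O

mol C = 10.7 g CO₂ ÷ 44.009 g/mol = 0.2431 mol
mol H = 2 × 3.28 g H₂O ÷ 18.015 g/mol = 0.3641 mol
mass O = 4.26 − (2.920 + 0.3671) = 0.9727 g → mol O = 0.9727 ÷ 15.999 = 0.06080 mol
Divide by the smallest (0.06080 mol): C 3.999, H 5.989, O 1.000
Empirical formula: C4H6O
Empirical-formula mass = 70.09 g/mol; 70 ÷ 70.09 ≈ 1, so the molecular formula is C4H6O.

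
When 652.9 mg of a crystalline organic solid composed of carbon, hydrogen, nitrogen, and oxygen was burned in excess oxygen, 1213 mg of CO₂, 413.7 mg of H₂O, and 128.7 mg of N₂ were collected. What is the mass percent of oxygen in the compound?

22.49%

mol C = 1.213 g CO₂ ÷ 44.009 g/mol = 0.027563 mol
mol H = 2 × 0.4137 g H₂O ÷ 18.015 g/mol = 0.045928 mol
mol N = 2 × 0.1287 g N₂ ÷ 28.014 g/mol = 0.0091883 mol
mass O = 0.6529 − (0.33105 + 0.046296 + 0.12870) = 0.14685 g → mol O = 0.14685 ÷ 15.999 = 0.0091787 mol
mass % O = 0.14685 g ÷ 0.6529 g × 100%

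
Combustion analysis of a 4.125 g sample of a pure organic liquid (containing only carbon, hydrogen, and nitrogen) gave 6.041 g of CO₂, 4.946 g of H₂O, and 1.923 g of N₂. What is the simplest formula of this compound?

CH4N

mol C = 6.041 g CO₂ ÷ 44.009 g/mol = 0.13727 mol
mol H = 2 × 4.946 g H₂O ÷ 18.015 g/mol = 0.54910 mol
mol N = 2 × 1.923 g N₂ ÷ 28.014 g/mol = 0.13729 mol
Divide by the smallest (0.13727 mol): C 1.000, H 4.000, N 1.000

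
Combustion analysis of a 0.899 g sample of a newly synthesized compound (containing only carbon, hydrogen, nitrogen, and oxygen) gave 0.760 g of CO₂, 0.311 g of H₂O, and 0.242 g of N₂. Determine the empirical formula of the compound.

mol C = 0.760 g CO₂ ÷ 44.009 g/mol = 0.01727 mol
mol H = 2 × 0.311 g H₂O ÷ 18.015 g/mol = 0.03453 mol
mol N = 2 × 0.242 g N₂ ÷ 28.014 g/mol = 0.01728 mol
mass O = 0.899 − (0.2074 + 0.03480 + 0.2420) = 0.4148 g → mol O = 0.4148 ÷ 15.999 = 0.02593 mol
Divide by the smallest (0.01727 mol): C 1.000, H 1.999, N 1.000, O 1.501
Multiplying each by 2 gives whole numbers: C 2.00, H 4.00, N 2.00, O 3.00

C2H4N2O3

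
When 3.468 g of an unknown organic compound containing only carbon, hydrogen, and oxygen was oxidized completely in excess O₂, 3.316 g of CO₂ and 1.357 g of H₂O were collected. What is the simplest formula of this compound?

CH2O2

mol C = 3.316 g CO₂ ÷ 44.009 g/mol = 0.075348 mol
mol H = 2 × 1.357 g H₂O ÷ 18.015 g/mol = 0.15065 mol
mass O = 3.468 − (0.90501 + 0.15186) = 2.4111 g → mol O = 2.4111 ÷ 15.999 = 0.15071 mol
Divide by the smallest (0.075348 mol): C 1.000, H 1.999, O 2.000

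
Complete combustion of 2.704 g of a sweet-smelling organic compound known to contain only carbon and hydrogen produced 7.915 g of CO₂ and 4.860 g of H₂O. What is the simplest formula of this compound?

CH3

mol C = 7.915 g CO₂ ÷ 44.009 g/mol = 0.17985 mol
mol H = 2 × 4.860 g H₂O ÷ 18.015 g/mol = 0.53955 mol
Divide by the smallest (0.17985 mol): C 1.000, H 3.000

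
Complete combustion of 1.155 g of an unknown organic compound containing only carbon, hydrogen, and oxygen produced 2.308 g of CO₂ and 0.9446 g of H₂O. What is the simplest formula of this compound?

mol C = 2.308 g CO₂ ÷ 44.009 g/mol = 0.052444 mol
mol H = 2 × 0.9446 g H₂O ÷ 18.015 g/mol = 0.10487 mol
mass O = 1.155 − (0.62990 + 0.10571) = 0.41939 g → mol O = 0.41939 ÷ 15.999 = 0.026214 mol
Divide by the smallest (0.026214 mol): C 2.001, H 4.001, O 1.000

C2H4O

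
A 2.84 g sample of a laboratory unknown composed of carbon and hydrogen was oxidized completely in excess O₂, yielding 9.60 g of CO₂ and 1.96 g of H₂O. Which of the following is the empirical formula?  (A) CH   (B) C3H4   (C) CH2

(A) CH

mol C = 9.60 g CO₂ ÷ 44.009 g/mol = 0.2181 mol
mol H = 2 × 1.96 g H₂O ÷ 18.015 g/mol = 0.2176 mol
Divide by the smallest (0.2176 mol): C 1.002, H 1.000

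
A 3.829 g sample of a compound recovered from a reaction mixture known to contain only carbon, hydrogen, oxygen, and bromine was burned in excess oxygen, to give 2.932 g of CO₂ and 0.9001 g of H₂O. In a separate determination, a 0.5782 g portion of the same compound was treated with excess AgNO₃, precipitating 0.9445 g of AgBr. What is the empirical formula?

mol C = 2.932 g CO₂ ÷ 44.009 g/mol = 0.066623 mol
mol H = 2 × 0.9001 g H₂O ÷ 18.015 g/mol = 0.099928 mol
From the AgBr data: mol Br per gram of compound = (0.9445 ÷ 187.772) ÷ 0.5782 = 0.0086995 mol/g, so in the 3.829 g combustion sample mol Br = 0.033310 mol
mass O = 3.829 − (0.80021 + 0.10073 + 2.6616) = 0.26644 g → mol O = 0.26644 ÷ 15.999 = 0.016654 mol
Divide by the smallest (0.016654 mol): C 4.000, H 6.000, Br 2.000, O 1.000

C4H6Br2O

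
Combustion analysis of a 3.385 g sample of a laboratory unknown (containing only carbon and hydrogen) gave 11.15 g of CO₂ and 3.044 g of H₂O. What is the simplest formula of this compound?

mol C = 11.15 g CO₂ ÷ 44.009 g/mol = 0.25336 mol
mol H = 2 × 3.044 g H₂O ÷ 18.015 g/mol = 0.33794 mol
Divide by the smallest (0.25336 mol): C 1.000, H 1.334
Multiplying each by 3 gives whole numbers: C 3.00, H 4.00

C3H4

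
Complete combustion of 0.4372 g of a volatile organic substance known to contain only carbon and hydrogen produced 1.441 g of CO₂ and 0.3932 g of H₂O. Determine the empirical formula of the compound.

mol C = 1.441 g CO₂ ÷ 44.009 g/mol = 0.032743 mol
mol H = 2 × 0.3932 g H₂O ÷ 18.015 g/mol = 0.043653 mol
Divide by the smallest (0.032743 mol): C 1.000, H 1.333
Multiplying each by 3 gives whole numbers: C 3.00, H 4.00

C3H4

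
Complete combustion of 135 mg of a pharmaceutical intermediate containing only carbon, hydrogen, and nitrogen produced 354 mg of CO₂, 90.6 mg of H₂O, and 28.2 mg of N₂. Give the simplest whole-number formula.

C4H5N

mol C = 0.354 g CO₂ ÷ 44.009 g/mol = 0.008044 mol
mol H = 2 × 0.0906 g H₂O ÷ 18.015 g/mol = 0.01006 mol
mol N = 2 × 0.0282 g N₂ ÷ 28.014 g/mol = 0.002013 mol
Divide by the smallest (0.002013 mol): C 3.995, H 4.996, N 1.000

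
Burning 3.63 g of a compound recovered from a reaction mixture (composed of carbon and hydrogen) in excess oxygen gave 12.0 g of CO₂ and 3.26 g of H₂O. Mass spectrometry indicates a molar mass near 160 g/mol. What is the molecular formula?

C12H16

mol C = 12.0 g CO₂ ÷ 44.009 g/mol = 0.2727 mol
mol H = 2 × 3.26 g H₂O ÷ 18.015 g/mol = 0.3619 mol
Divide by the smallest (0.2727 mol): C 1.000, H 1.327
Multiplying each by 3 gives whole numbers: C 3.00, H 3.98
Empirical formula: C3H4
Empirical-formula mass = 40.06 g/mol; 160 ÷ 40.06 ≈ 4, so the molecular formula is C12H16.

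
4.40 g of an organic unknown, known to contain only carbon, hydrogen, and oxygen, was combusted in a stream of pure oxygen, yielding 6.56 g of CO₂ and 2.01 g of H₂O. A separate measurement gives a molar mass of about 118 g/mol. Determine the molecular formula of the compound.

C4H6O4

mol C = 6.56 g CO₂ ÷ 44.009 g/mol = 0.1491 mol
mol H = 2 × 2.01 g H₂O ÷ 18.015 g/mol = 0.2231 mol
mass O = 4.40 − (1.790 + 0.2249) = 2.385 g → mol O = 2.385 ÷ 15.999 = 0.1491 mol
Divide by the smallest (0.1491 mol): C 1.000, H 1.497, O 1.000
Multiplying each by 2 gives whole numbers: C 2.00, H 2.99, O 2.00
Empirical formula: C2H3O2
Empirical-formula mass = 59.04 g/mol; 118 ÷ 59.04 ≈ 2, so the molecular formula is C4H6O4.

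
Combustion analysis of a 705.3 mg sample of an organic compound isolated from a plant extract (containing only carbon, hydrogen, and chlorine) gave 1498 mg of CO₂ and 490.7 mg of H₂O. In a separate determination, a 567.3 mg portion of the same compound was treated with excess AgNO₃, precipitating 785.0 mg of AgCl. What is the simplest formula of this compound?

C5H8Cl

mol C = 1.498 g CO₂ ÷ 44.009 g/mol = 0.034038 mol
mol H = 2 × 0.4907 g H₂O ÷ 18.015 g/mol = 0.054477 mol
From the AgCl data: mol Cl per gram of compound = (0.7850 ÷ 143.318) ÷ 0.5673 = 0.0096551 mol/g, so in the 0.7053 g combustion sample mol Cl = 0.0068097 mol
Divide by the smallest (0.0068097 mol): C 4.999, H 8.000, Cl 1.000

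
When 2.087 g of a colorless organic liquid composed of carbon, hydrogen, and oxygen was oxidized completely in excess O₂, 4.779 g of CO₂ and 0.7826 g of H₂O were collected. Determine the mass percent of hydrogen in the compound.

mol C = 4.779 g CO₂ ÷ 44.009 g/mol = 0.10859 mol
mol H = 2 × 0.7826 g H₂O ÷ 18.015 g/mol = 0.086883 mol
mass O = 2.087 − (1.3043 + 0.087578) = 0.69513 g → mol O = 0.69513 ÷ 15.999 = 0.043448 mol
mass % H = 0.087578 g ÷ 2.087 g × 100%

4.20%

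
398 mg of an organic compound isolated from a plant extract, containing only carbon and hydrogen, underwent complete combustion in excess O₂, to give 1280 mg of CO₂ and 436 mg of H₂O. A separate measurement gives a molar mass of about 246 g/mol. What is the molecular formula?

mol C = 1.28 g CO₂ ÷ 44.009 g/mol = 0.02908 mol
mol H = 2 × 0.436 g H₂O ÷ 18.015 g/mol = 0.04840 mol
Divide by the smallest (0.02908 mol): C 1.000, H 1.664
Multiplying each by 3 gives whole numbers: C 3.00, H 4.99
Empirical formula: C3H5
Empirical-formula mass = 41.07 g/mol; 246 ÷ 41.07 ≈ 6, so the molecular formula is C18H30.

C18H30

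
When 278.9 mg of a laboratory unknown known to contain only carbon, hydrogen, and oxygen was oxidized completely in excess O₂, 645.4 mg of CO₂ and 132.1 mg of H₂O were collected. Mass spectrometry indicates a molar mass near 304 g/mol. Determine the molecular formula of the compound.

C16H16O6

mol C = 0.6454 g CO₂ ÷ 44.009 g/mol = 0.014665 mol
mol H = 2 × 0.1321 g H₂O ÷ 18.015 g/mol = 0.014666 mol
mass O = 0.2789 − (0.17614 + 0.014783) = 0.087974 g → mol O = 0.087974 ÷ 15.999 = 0.0054987 mol
Divide by the smallest (0.0054987 mol): C 2.667, H 2.667, O 1.000
Multiplying each by 3 gives whole numbers: C 8.00, H 8.00, O 3.00
Empirical formula: C8H8O3
Empirical-formula mass = 152.15 g/mol; 304 ÷ 152.15 ≈ 2, so the molecular formula is C16H16O6.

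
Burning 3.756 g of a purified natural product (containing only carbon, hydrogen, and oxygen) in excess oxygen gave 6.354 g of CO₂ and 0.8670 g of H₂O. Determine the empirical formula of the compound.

mol C = 6.354 g CO₂ ÷ 44.009 g/mol = 0.14438 mol
mol H = 2 × 0.8670 g H₂O ÷ 18.015 g/mol = 0.096253 mol
mass O = 3.756 − (1.7341 + 0.097023) = 1.9248 g → mol O = 1.9248 ÷ 15.999 = 0.12031 mol
Divide by the smallest (0.096253 mol): C 1.500, H 1.000, O 1.250
Multiplying each by 4 gives whole numbers: C 6.00, H 4.00, O 5.00

C6H4O5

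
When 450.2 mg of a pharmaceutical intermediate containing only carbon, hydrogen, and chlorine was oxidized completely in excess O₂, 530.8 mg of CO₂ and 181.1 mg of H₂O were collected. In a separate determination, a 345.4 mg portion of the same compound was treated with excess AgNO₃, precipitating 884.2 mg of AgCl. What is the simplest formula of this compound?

mol C = 0.5308 g CO₂ ÷ 44.009 g/mol = 0.012061 mol
mol H = 2 × 0.1811 g H₂O ÷ 18.015 g/mol = 0.020105 mol
From the AgCl data: mol Cl per gram of compound = (0.8842 ÷ 143.318) ÷ 0.3454 = 0.017862 mol/g, so in the 0.4502 g combustion sample mol Cl = 0.0080414 mol
Divide by the smallest (0.0080414 mol): C 1.500, H 2.500, Cl 1.000
Multiplying each by 2 gives whole numbers: C 3.00, H 5.00, Cl 2.00

C3H5Cl2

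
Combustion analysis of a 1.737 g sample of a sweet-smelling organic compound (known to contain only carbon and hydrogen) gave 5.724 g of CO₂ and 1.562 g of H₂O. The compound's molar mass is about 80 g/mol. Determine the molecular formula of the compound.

C6H8

mol C = 5.724 g CO₂ ÷ 44.009 g/mol = 0.13006 mol
mol H = 2 × 1.562 g H₂O ÷ 18.015 g/mol = 0.17341 mol
Divide by the smallest (0.13006 mol): C 1.000, H 1.333
Multiplying each by 3 gives whole numbers: C 3.00, H 4.00
Empirical formula: C3H4
Empirical-formula mass = 40.06 g/mol; 80 ÷ 40.06 ≈ 2, so the molecular formula is C6H8.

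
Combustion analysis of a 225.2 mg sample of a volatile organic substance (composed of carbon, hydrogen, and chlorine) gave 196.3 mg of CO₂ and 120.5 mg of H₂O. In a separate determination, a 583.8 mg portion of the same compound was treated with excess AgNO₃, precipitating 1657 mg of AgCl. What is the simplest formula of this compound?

CH3Cl

mol C = 0.1963 g CO₂ ÷ 44.009 g/mol = 0.0044605 mol
mol H = 2 × 0.1205 g H₂O ÷ 18.015 g/mol = 0.013378 mol
From the AgCl data: mol Cl per gram of compound = (1.657 ÷ 143.318) ÷ 0.5838 = 0.019804 mol/g, so in the 0.2252 g combustion sample mol Cl = 0.0044599 mol
Divide by the smallest (0.0044599 mol): C 1.000, H 3.000, Cl 1.000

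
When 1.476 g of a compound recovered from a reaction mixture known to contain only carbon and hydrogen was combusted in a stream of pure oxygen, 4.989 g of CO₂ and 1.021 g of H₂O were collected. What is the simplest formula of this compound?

mol C = 4.989 g CO₂ ÷ 44.009 g/mol = 0.11336 mol
mol H = 2 × 1.021 g H₂O ÷ 18.015 g/mol = 0.11335 mol
Divide by the smallest (0.11335 mol): C 1.000, H 1.000

CH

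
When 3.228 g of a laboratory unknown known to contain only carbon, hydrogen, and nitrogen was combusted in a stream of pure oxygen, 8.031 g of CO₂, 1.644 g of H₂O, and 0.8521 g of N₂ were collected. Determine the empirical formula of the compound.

mol C = 8.031 g CO₂ ÷ 44.009 g/mol = 0.18249 mol
mol H = 2 × 1.644 g H₂O ÷ 18.015 g/mol = 0.18251 mol
mol N = 2 × 0.8521 g N₂ ÷ 28.014 g/mol = 0.060834 mol
Divide by the smallest (0.060834 mol): C 3.000, H 3.000, N 1.000

C3H3N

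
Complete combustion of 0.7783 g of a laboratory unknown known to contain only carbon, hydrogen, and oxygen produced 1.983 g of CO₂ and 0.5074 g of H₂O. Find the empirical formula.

mol C = 1.983 g CO₂ ÷ 44.009 g/mol = 0.045059 mol
mol H = 2 × 0.5074 g H₂O ÷ 18.015 g/mol = 0.056331 mol
mass O = 0.7783 − (0.54120 + 0.056781) = 0.18032 g → mol O = 0.18032 ÷ 15.999 = 0.011270 mol
Divide by the smallest (0.011270 mol): C 3.998, H 4.998, O 1.000

C4H5O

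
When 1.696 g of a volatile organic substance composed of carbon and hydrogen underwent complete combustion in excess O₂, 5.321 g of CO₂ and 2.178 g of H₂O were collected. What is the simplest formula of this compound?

CH2

mol C = 5.321 g CO₂ ÷ 44.009 g/mol = 0.12091 mol
mol H = 2 × 2.178 g H₂O ÷ 18.015 g/mol = 0.24180 mol
Divide by the smallest (0.12091 mol): C 1.000, H 2.000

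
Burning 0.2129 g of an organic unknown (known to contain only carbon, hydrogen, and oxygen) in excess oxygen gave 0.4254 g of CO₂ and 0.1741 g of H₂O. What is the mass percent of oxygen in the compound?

mol C = 0.4254 g CO₂ ÷ 44.009 g/mol = 0.0096662 mol
mol H = 2 × 0.1741 g H₂O ÷ 18.015 g/mol = 0.019328 mol
mass O = 0.2129 − (0.11610 + 0.019483) = 0.077316 g → mol O = 0.077316 ÷ 15.999 = 0.0048326 mol
mass % O = 0.077316 g ÷ 0.2129 g × 100%

36.32%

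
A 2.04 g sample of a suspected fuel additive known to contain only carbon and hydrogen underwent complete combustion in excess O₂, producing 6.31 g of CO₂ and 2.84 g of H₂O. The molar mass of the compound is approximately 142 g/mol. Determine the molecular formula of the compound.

C10H22

mol C = 6.31 g CO₂ ÷ 44.009 g/mol = 0.1434 mol
mol H = 2 × 2.84 g H₂O ÷ 18.015 g/mol = 0.3153 mol
Divide by the smallest (0.1434 mol): C 1.000, H 2.199
Multiplying each by 5 gives whole numbers: C 5.00, H 11.00
Empirical formula: C5H11
Empirical-formula mass = 71.14 g/mol; 142 ÷ 71.14 ≈ 2, so the molecular formula is C10H22.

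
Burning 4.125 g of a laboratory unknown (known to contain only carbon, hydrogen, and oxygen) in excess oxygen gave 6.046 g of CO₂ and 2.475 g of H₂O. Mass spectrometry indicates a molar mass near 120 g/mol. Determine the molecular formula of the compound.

mol C = 6.046 g CO₂ ÷ 44.009 g/mol = 0.13738 mol
mol H = 2 × 2.475 g H₂O ÷ 18.015 g/mol = 0.27477 mol
mass O = 4.125 − (1.6501 + 0.27697) = 2.1979 g → mol O = 2.1979 ÷ 15.999 = 0.13738 mol
Divide by the smallest (0.13738 mol): C 1.000, H 2.000, O 1.000
Empirical formula: CH2O
Empirical-formula mass = 30.03 g/mol; 120 ÷ 30.03 ≈ 4, so the molecular formula is C4H8O4.

C4H8O4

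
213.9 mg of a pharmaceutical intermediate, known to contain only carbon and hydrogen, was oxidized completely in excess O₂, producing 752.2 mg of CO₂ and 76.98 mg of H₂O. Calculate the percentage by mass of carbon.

95.98%

mol C = 0.7522 g CO₂ ÷ 44.009 g/mol = 0.017092 mol
mol H = 2 × 0.07698 g H₂O ÷ 18.015 g/mol = 0.0085462 mol
mass % C = 0.20529 g ÷ 0.2139 g × 100%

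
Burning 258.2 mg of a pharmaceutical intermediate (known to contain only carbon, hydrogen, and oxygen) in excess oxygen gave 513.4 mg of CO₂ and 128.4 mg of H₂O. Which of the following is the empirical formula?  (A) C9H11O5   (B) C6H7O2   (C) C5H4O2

(A) C9H11O5

mol C = 0.5134 g CO₂ ÷ 44.009 g/mol = 0.011666 mol
mol H = 2 × 0.1284 g H₂O ÷ 18.015 g/mol = 0.014255 mol
mass O = 0.2582 − (0.14012 + 0.014369) = 0.10371 g → mol O = 0.10371 ÷ 15.999 = 0.0064825 mol
Divide by the smallest (0.0064825 mol): C 1.800, H 2.199, O 1.000
Multiplying each by 5 gives whole numbers: C 9.00, H 10.99, O 5.00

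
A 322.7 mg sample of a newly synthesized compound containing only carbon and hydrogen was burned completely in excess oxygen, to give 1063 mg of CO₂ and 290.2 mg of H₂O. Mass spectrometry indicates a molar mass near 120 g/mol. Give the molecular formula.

mol C = 1.063 g CO₂ ÷ 44.009 g/mol = 0.024154 mol
mol H = 2 × 0.2902 g H₂O ÷ 18.015 g/mol = 0.032218 mol
Divide by the smallest (0.024154 mol): C 1.000, H 1.334
Multiplying each by 3 gives whole numbers: C 3.00, H 4.00
Empirical formula: C3H4
Empirical-formula mass = 40.06 g/mol; 120 ÷ 40.06 ≈ 3, so the molecular formula is C9H12.

C9H12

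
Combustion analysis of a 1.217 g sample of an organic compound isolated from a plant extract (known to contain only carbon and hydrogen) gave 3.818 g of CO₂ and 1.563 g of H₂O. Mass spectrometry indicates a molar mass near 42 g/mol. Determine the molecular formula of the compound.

mol C = 3.818 g CO₂ ÷ 44.009 g/mol = 0.086755 mol
mol H = 2 × 1.563 g H₂O ÷ 18.015 g/mol = 0.17352 mol
Divide by the smallest (0.086755 mol): C 1.000, H 2.000
Empirical formula: CH2
Empirical-formula mass = 14.03 g/mol; 42 ÷ 14.03 ≈ 3, so the molecular formula is C3H6.

C3H6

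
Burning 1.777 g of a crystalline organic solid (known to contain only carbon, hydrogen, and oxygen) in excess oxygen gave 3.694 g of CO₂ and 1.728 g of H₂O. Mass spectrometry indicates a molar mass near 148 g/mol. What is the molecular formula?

C7H16O3

mol C = 3.694 g CO₂ ÷ 44.009 g/mol = 0.083937 mol
mol H = 2 × 1.728 g H₂O ÷ 18.015 g/mol = 0.19184 mol
mass O = 1.777 − (1.0082 + 0.19337) = 0.57545 g → mol O = 0.57545 ÷ 15.999 = 0.035968 mol
Divide by the smallest (0.035968 mol): C 2.334, H 5.334, O 1.000
Multiplying each by 3 gives whole numbers: C 7.00, H 16.00, O 3.00
Empirical formula: C7H16O3
Empirical-formula mass = 148.20 g/mol; 148 ÷ 148.20 ≈ 1, so the molecular formula is C7H16O3.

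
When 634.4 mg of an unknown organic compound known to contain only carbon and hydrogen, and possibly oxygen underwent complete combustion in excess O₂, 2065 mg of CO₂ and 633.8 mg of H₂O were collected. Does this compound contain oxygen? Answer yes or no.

no

mol C = 2.065 g CO₂ ÷ 44.009 g/mol = 0.046922 mol
mol H = 2 × 0.6338 g H₂O ÷ 18.015 g/mol = 0.070364 mol
C and H together account for 0.63451 g — essentially the entire 0.6344 g sample — so the compound contains no oxygen.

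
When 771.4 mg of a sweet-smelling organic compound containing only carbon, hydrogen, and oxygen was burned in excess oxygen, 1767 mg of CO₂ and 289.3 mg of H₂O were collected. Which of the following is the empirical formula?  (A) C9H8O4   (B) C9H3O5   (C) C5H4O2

mol C = 1.767 g CO₂ ÷ 44.009 g/mol = 0.040151 mol
mol H = 2 × 0.2893 g H₂O ÷ 18.015 g/mol = 0.032118 mol
mass O = 0.7714 − (0.48225 + 0.032375) = 0.25677 g → mol O = 0.25677 ÷ 15.999 = 0.016049 mol
Divide by the smallest (0.016049 mol): C 2.502, H 2.001, O 1.000
Multiplying each by 2 gives whole numbers: C 5.00, H 4.00, O 2.00

(C) C5H4O2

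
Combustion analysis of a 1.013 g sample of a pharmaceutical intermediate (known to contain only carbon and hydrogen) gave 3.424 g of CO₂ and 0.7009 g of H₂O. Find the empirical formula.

mol C = 3.424 g CO₂ ÷ 44.009 g/mol = 0.077802 mol
mol H = 2 × 0.7009 g H₂O ÷ 18.015 g/mol = 0.077813 mol
Divide by the smallest (0.077802 mol): C 1.000, H 1.000

CH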